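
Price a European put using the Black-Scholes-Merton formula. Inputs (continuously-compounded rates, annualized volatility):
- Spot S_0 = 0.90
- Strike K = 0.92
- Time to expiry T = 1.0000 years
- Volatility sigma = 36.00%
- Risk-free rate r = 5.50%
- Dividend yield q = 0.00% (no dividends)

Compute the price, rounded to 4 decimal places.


Answer: Price = 0.1124

Derivation:
d1 = (ln(S/K) + (r - q + 0.5*sigma^2) * T) / (sigma * sqrt(T)) = 0.27172526
d2 = d1 - sigma * sqrt(T) = -0.08827474
exp(-rT) = 0.94648515; exp(-qT) = 1.00000000
P = K * exp(-rT) * N(-d2) - S_0 * exp(-qT) * N(-d1)
N(-d1) = 0.39291664; N(-d2) = 0.53517084
P = 0.9200 * 0.94648515 * 0.53517084 - 0.9000 * 1.00000000 * 0.39291664 = 0.1124


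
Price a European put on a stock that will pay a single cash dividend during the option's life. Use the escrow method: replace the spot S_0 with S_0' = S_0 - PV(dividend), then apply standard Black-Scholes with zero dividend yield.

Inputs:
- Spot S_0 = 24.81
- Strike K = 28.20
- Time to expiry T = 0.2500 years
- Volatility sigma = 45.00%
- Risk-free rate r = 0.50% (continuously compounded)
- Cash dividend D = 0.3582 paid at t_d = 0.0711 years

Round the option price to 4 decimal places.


PV(D) = D * exp(-r * t_d) = 0.3582 * 0.99964456 = 0.35807268
S_0' = S_0 - PV(D) = 24.8100 - 0.35807268 = 24.45192732
d1 = (ln(S_0'/K) + (r + sigma^2/2)*T) / (sigma*sqrt(T)) = -0.51577973
d2 = d1 - sigma*sqrt(T) = -0.74077973
exp(-rT) = 0.99875078
N(-d1) = 0.69699587; N(-d2) = 0.77058649
P = K * exp(-rT) * N(-d2) - S_0' * N(-d1) = 28.2000 * 0.99875078 * 0.77058649 - 24.45192732 * 0.69699587 = 4.6605

Answer: Price = 4.6605


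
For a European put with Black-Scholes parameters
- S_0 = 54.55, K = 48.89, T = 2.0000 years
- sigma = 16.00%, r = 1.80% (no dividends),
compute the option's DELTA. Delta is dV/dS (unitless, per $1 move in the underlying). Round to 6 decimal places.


d1 = 0.7563604618; d2 = 0.5300862918
phi(d1) = 0.2996982610; exp(-qT) = 1.0000000000; exp(-rT) = 0.9646402935
N(-d1) = 0.2247165534
Delta = -exp(-qT) * N(-d1) = -1.0000000000 * 0.2247165534 = -0.224717

Answer: Delta = -0.224717


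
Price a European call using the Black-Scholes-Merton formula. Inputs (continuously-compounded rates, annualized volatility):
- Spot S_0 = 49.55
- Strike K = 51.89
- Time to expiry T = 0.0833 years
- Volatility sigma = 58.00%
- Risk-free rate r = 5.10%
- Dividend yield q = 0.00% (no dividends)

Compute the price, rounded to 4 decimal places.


d1 = (ln(S/K) + (r - q + 0.5*sigma^2) * T) / (sigma * sqrt(T)) = -0.16657581
d2 = d1 - sigma * sqrt(T) = -0.33397390
exp(-rT) = 0.99576071; exp(-qT) = 1.00000000
C = S_0 * exp(-qT) * N(d1) - K * exp(-rT) * N(d2)
N(d1) = 0.43385191; N(d2) = 0.36919963
C = 49.5500 * 1.00000000 * 0.43385191 - 51.8900 * 0.99576071 * 0.36919963 = 2.4208

Answer: Price = 2.4208


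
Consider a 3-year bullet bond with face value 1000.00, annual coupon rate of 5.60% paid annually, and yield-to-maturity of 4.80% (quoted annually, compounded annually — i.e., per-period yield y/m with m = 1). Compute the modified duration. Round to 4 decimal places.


Answer: Modified duration = 2.7152

Derivation:
Coupon per period c = face * coupon_rate / m = 56.000000
Periods per year m = 1; per-period yield y/m = 0.048000
Number of cashflows N = 3
Cashflows (t years, CF_t, discount factor 1/(1+y/m)^(m*t), PV):
  t = 1.0000: CF_t = 56.000000, DF = 0.954198, PV = 53.435115
  t = 2.0000: CF_t = 56.000000, DF = 0.910495, PV = 50.987705
  t = 3.0000: CF_t = 1056.000000, DF = 0.868793, PV = 917.445068
Price P = sum_t PV_t = 1021.867887
First compute Macaulay numerator sum_t t * PV_t:
  t * PV_t at t = 1.0000: 53.435115
  t * PV_t at t = 2.0000: 101.975409
  t * PV_t at t = 3.0000: 2752.335204
Macaulay duration D = 2907.745727 / 1021.867887 = 2.845520
Modified duration = D / (1 + y/m) = 2.845520 / (1 + 0.048000) = 2.715191


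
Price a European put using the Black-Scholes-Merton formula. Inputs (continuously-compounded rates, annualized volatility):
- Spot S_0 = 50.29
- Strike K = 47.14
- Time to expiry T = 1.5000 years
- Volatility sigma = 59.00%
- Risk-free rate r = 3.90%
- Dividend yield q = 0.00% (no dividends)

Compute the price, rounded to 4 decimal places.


Answer: Price = 10.6367

Derivation:
d1 = (ln(S/K) + (r - q + 0.5*sigma^2) * T) / (sigma * sqrt(T)) = 0.53177364
d2 = d1 - sigma * sqrt(T) = -0.19082583
exp(-rT) = 0.94317824; exp(-qT) = 1.00000000
P = K * exp(-rT) * N(-d2) - S_0 * exp(-qT) * N(-d1)
N(-d1) = 0.29744139; N(-d2) = 0.57566898
P = 47.1400 * 0.94317824 * 0.57566898 - 50.2900 * 1.00000000 * 0.29744139 = 10.6367


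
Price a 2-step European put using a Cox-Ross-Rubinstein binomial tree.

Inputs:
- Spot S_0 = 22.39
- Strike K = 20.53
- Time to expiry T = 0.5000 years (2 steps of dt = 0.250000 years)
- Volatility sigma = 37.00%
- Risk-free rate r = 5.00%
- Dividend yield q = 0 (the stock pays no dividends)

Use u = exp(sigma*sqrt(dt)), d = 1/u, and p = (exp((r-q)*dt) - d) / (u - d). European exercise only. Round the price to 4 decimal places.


dt = T/N = 0.250000
u = exp(sigma*sqrt(dt)) = 1.203218; d = 1/u = 0.831104
p = (exp((r-q)*dt) - d) / (u - d) = 0.487684
Discount per step: exp(-r*dt) = 0.987578
Stock lattice S(k, i) with i counting down-moves:
  k=0: S(0,0) = 22.3900
  k=1: S(1,0) = 26.9401; S(1,1) = 18.6084
  k=2: S(2,0) = 32.4148; S(2,1) = 22.3900; S(2,2) = 15.4655
Terminal payoffs V(N, i) = max(K - S_T, 0):
  V(2,0) = 0.000000; V(2,1) = 0.000000; V(2,2) = 5.064458
Backward induction: V(k, i) = exp(-r*dt) * [p * V(k+1, i) + (1-p) * V(k+1, i+1)].
  V(1,0) = exp(-r*dt) * [p*0.000000 + (1-p)*0.000000] = 0.000000
  V(1,1) = exp(-r*dt) * [p*0.000000 + (1-p)*5.064458] = 2.562372
  V(0,0) = exp(-r*dt) * [p*0.000000 + (1-p)*2.562372] = 1.296437

Answer: Price = V(0,0) = 1.2964


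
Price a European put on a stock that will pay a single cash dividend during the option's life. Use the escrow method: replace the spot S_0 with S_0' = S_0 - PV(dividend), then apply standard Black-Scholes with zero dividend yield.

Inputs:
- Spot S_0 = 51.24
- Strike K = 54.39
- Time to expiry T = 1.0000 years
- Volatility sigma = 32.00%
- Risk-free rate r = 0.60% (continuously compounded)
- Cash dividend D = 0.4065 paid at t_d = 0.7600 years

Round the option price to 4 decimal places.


PV(D) = D * exp(-r * t_d) = 0.4065 * 0.99545038 = 0.40465058
S_0' = S_0 - PV(D) = 51.2400 - 0.40465058 = 50.83534942
d1 = (ln(S_0'/K) + (r + sigma^2/2)*T) / (sigma*sqrt(T)) = -0.03246358
d2 = d1 - sigma*sqrt(T) = -0.35246358
exp(-rT) = 0.99401796
N(-d1) = 0.51294882; N(-d2) = 0.63775469
P = K * exp(-rT) * N(-d2) - S_0' * N(-d1) = 54.3900 * 0.99401796 * 0.63775469 - 50.83534942 * 0.51294882 = 8.4040

Answer: Price = 8.4040


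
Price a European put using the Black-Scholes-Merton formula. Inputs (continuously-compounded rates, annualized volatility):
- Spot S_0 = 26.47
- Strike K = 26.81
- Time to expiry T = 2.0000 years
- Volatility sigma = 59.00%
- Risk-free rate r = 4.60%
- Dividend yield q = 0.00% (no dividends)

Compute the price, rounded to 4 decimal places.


Answer: Price = 7.2627

Derivation:
d1 = (ln(S/K) + (r - q + 0.5*sigma^2) * T) / (sigma * sqrt(T)) = 0.51215752
d2 = d1 - sigma * sqrt(T) = -0.32222848
exp(-rT) = 0.91210515; exp(-qT) = 1.00000000
P = K * exp(-rT) * N(-d2) - S_0 * exp(-qT) * N(-d1)
N(-d1) = 0.30427039; N(-d2) = 0.62636020
P = 26.8100 * 0.91210515 * 0.62636020 - 26.4700 * 1.00000000 * 0.30427039 = 7.2627


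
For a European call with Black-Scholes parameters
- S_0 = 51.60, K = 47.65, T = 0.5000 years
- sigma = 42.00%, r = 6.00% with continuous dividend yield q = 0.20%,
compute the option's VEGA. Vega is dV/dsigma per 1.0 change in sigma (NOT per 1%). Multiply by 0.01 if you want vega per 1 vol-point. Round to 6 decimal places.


Answer: Vega = 12.740142

Derivation:
d1 = 0.5142991077; d2 = 0.2173142596
phi(d1) = 0.3495214593; exp(-qT) = 0.9990004998; exp(-rT) = 0.9704455335
Vega = S * exp(-qT) * phi(d1) * sqrt(T) = 51.6000 * 0.9990004998 * 0.3495214593 * 0.7071067812 = 12.740142


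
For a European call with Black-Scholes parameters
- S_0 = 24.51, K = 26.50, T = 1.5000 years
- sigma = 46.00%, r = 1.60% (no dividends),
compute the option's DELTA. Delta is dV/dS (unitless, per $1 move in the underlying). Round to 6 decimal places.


d1 = 0.1857289468; d2 = -0.3776536940
phi(d1) = 0.3921204743; exp(-qT) = 1.0000000000; exp(-rT) = 0.9762857098
N(d1) = 0.5736713365
Delta = exp(-qT) * N(d1) = 1.0000000000 * 0.5736713365 = 0.573671

Answer: Delta = 0.573671


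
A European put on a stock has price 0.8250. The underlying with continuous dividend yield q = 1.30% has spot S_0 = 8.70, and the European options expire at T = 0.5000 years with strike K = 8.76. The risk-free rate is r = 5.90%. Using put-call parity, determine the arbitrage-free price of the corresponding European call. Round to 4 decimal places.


Answer: Call price = 0.9633

Derivation:
Put-call parity: C - P = S_0 * exp(-qT) - K * exp(-rT).
S_0 * exp(-qT) = 8.7000 * 0.99352108 = 8.64363339
K * exp(-rT) = 8.7600 * 0.97093088 = 8.50535449
C = P + S*exp(-qT) - K*exp(-rT)
C = 0.8250 + 8.64363339 - 8.50535449 = 0.9633


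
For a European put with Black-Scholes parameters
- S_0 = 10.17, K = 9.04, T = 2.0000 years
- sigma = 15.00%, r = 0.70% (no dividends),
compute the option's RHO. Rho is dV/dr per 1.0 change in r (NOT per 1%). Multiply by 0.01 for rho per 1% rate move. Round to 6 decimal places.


Answer: Rho = -5.405980

Derivation:
d1 = 0.7272972049; d2 = 0.5151651705
phi(d1) = 0.3062299020; exp(-qT) = 1.0000000000; exp(-rT) = 0.9860975443
N(-d2) = 0.3032188026
Rho = -K*T*exp(-rT)*N(-d2) = -9.0400 * 2.0000 * 0.9860975443 * 0.3032188026 = -5.405980


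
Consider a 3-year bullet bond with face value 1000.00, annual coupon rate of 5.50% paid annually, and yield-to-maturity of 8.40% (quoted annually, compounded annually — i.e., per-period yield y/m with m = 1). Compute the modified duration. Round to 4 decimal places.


Answer: Modified duration = 2.6198

Derivation:
Coupon per period c = face * coupon_rate / m = 55.000000
Periods per year m = 1; per-period yield y/m = 0.084000
Number of cashflows N = 3
Cashflows (t years, CF_t, discount factor 1/(1+y/m)^(m*t), PV):
  t = 1.0000: CF_t = 55.000000, DF = 0.922509, PV = 50.738007
  t = 2.0000: CF_t = 55.000000, DF = 0.851023, PV = 46.806280
  t = 3.0000: CF_t = 1055.000000, DF = 0.785077, PV = 828.256043
Price P = sum_t PV_t = 925.800330
First compute Macaulay numerator sum_t t * PV_t:
  t * PV_t at t = 1.0000: 50.738007
  t * PV_t at t = 2.0000: 93.612560
  t * PV_t at t = 3.0000: 2484.768128
Macaulay duration D = 2629.118695 / 925.800330 = 2.839833
Modified duration = D / (1 + y/m) = 2.839833 / (1 + 0.084000) = 2.619773


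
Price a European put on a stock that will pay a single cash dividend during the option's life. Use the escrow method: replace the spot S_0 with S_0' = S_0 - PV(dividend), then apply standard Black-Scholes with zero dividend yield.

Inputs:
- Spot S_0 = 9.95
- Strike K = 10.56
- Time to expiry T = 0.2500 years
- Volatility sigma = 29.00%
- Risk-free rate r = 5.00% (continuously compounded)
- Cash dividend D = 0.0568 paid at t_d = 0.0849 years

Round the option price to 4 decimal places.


PV(D) = D * exp(-r * t_d) = 0.0568 * 0.99576400 = 0.05655940
S_0' = S_0 - PV(D) = 9.9500 - 0.05655940 = 9.89344060
d1 = (ln(S_0'/K) + (r + sigma^2/2)*T) / (sigma*sqrt(T)) = -0.29095728
d2 = d1 - sigma*sqrt(T) = -0.43595728
exp(-rT) = 0.98757780
N(-d1) = 0.61445800; N(-d2) = 0.66856614
P = K * exp(-rT) * N(-d2) - S_0' * N(-d1) = 10.5600 * 0.98757780 * 0.66856614 - 9.89344060 * 0.61445800 = 0.8933

Answer: Price = 0.8933


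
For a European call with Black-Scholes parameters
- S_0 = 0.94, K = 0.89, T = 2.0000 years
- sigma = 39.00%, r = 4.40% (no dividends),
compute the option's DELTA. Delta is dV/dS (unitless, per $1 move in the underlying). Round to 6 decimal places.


Answer: Delta = 0.703476

Derivation:
d1 = 0.5344248008; d2 = -0.0171184885
phi(d1) = 0.3458523023; exp(-qT) = 1.0000000000; exp(-rT) = 0.9157608767
N(d1) = 0.7034761680
Delta = exp(-qT) * N(d1) = 1.0000000000 * 0.7034761680 = 0.703476


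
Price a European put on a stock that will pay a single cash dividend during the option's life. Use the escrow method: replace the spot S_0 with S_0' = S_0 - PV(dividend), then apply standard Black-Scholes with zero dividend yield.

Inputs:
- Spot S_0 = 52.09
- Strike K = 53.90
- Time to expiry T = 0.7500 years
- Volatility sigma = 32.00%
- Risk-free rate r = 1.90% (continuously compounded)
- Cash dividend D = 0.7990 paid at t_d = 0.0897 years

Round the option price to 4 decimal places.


Answer: Price = 6.7233

Derivation:
PV(D) = D * exp(-r * t_d) = 0.7990 * 0.99829715 = 0.79763942
S_0' = S_0 - PV(D) = 52.0900 - 0.79763942 = 51.29236058
d1 = (ln(S_0'/K) + (r + sigma^2/2)*T) / (sigma*sqrt(T)) = 0.01104668
d2 = d1 - sigma*sqrt(T) = -0.26608145
exp(-rT) = 0.98585105
N(-d1) = 0.49559310; N(-d2) = 0.60491176
P = K * exp(-rT) * N(-d2) - S_0' * N(-d1) = 53.9000 * 0.98585105 * 0.60491176 - 51.29236058 * 0.49559310 = 6.7233


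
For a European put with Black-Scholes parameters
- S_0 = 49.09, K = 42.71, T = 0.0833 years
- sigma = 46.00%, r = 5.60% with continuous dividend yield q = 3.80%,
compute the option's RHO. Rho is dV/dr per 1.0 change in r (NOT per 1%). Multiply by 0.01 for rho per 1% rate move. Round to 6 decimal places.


Answer: Rho = -0.567367

Derivation:
d1 = 1.1263204026; d2 = 0.9935564014
phi(d1) = 0.2115619622; exp(-qT) = 0.9968396046; exp(-rT) = 0.9953460633
N(-d2) = 0.1602194394
Rho = -K*T*exp(-rT)*N(-d2) = -42.7100 * 0.0833 * 0.9953460633 * 0.1602194394 = -0.567367


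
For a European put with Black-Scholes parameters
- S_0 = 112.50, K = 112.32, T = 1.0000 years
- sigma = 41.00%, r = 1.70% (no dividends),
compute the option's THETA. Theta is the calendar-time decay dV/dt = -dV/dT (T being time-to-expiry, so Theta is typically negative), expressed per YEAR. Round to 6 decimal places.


d1 = 0.2503689789; d2 = -0.1596310211
phi(d1) = 0.3866324240; exp(-qT) = 1.0000000000; exp(-rT) = 0.9831436846
Theta = -S*exp(-qT)*phi(d1)*sigma/(2*sqrt(T)) + r*K*exp(-rT)*N(-d2) - q*S*exp(-qT)*N(-d1)
N(-d1) = 0.4011510085; N(-d2) = 0.5634141295; sqrt(T) = 1.0000000000
Term 1 = -112.5000 * 1.0000000000 * 0.3866324240 * 0.4100 / (2 * 1.0000000000) = -8.9167102785
Term 2 = 0.0170 * 112.3200 * 0.9831436846 * 0.5634141295 = 1.0576713590
Term 3 = 0 (no dividend yield, q = 0)
Theta = -8.9167102785 + (1.0576713590) + (0.0000000000) = -7.859039

Answer: Theta = -7.859039


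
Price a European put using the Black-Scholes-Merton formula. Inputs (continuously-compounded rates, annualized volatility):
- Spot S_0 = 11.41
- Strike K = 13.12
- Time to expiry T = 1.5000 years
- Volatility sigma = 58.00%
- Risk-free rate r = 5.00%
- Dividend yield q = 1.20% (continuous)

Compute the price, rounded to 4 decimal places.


Answer: Price = 3.7480

Derivation:
d1 = (ln(S/K) + (r - q + 0.5*sigma^2) * T) / (sigma * sqrt(T)) = 0.23882860
d2 = d1 - sigma * sqrt(T) = -0.47152342
exp(-rT) = 0.92774349; exp(-qT) = 0.98216103
P = K * exp(-rT) * N(-d2) - S_0 * exp(-qT) * N(-d1)
N(-d1) = 0.40561925; N(-d2) = 0.68136650
P = 13.1200 * 0.92774349 * 0.68136650 - 11.4100 * 0.98216103 * 0.40561925 = 3.7480


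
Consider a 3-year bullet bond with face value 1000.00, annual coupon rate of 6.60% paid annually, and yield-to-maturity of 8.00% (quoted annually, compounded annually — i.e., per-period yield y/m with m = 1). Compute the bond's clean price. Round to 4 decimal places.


Coupon per period c = face * coupon_rate / m = 66.000000
Periods per year m = 1; per-period yield y/m = 0.080000
Number of cashflows N = 3
Cashflows (t years, CF_t, discount factor 1/(1+y/m)^(m*t), PV):
  t = 1.0000: CF_t = 66.000000, DF = 0.925926, PV = 61.111111
  t = 2.0000: CF_t = 66.000000, DF = 0.857339, PV = 56.584362
  t = 3.0000: CF_t = 1066.000000, DF = 0.793832, PV = 846.225169
Price P = sum_t PV_t = 963.920642

Answer: Price = 963.9206


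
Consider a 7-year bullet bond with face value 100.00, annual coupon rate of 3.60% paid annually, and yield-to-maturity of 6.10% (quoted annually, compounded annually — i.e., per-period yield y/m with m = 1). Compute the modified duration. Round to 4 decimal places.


Coupon per period c = face * coupon_rate / m = 3.600000
Periods per year m = 1; per-period yield y/m = 0.061000
Number of cashflows N = 7
Cashflows (t years, CF_t, discount factor 1/(1+y/m)^(m*t), PV):
  t = 1.0000: CF_t = 3.600000, DF = 0.942507, PV = 3.393025
  t = 2.0000: CF_t = 3.600000, DF = 0.888320, PV = 3.197950
  t = 3.0000: CF_t = 3.600000, DF = 0.837247, PV = 3.014091
  t = 4.0000: CF_t = 3.600000, DF = 0.789112, PV = 2.840802
  t = 5.0000: CF_t = 3.600000, DF = 0.743743, PV = 2.677476
  t = 6.0000: CF_t = 3.600000, DF = 0.700983, PV = 2.523540
  t = 7.0000: CF_t = 103.600000, DF = 0.660682, PV = 68.446630
Price P = sum_t PV_t = 86.093514
First compute Macaulay numerator sum_t t * PV_t:
  t * PV_t at t = 1.0000: 3.393025
  t * PV_t at t = 2.0000: 6.395901
  t * PV_t at t = 3.0000: 9.042273
  t * PV_t at t = 4.0000: 11.363208
  t * PV_t at t = 5.0000: 13.387380
  t * PV_t at t = 6.0000: 15.141240
  t * PV_t at t = 7.0000: 479.126408
Macaulay duration D = 537.849435 / 86.093514 = 6.247270
Modified duration = D / (1 + y/m) = 6.247270 / (1 + 0.061000) = 5.888096

Answer: Modified duration = 5.8881


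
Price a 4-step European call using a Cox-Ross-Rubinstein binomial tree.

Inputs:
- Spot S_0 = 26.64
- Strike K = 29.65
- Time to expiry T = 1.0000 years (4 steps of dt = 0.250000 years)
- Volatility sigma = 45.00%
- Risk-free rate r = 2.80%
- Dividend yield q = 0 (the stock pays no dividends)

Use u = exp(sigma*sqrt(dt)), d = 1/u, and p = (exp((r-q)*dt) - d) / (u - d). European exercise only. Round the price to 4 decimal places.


Answer: Price = V(0,0) = 4.0283

Derivation:
dt = T/N = 0.250000
u = exp(sigma*sqrt(dt)) = 1.252323; d = 1/u = 0.798516
p = (exp((r-q)*dt) - d) / (u - d) = 0.459465
Discount per step: exp(-r*dt) = 0.993024
Stock lattice S(k, i) with i counting down-moves:
  k=0: S(0,0) = 26.6400
  k=1: S(1,0) = 33.3619; S(1,1) = 21.2725
  k=2: S(2,0) = 41.7798; S(2,1) = 26.6400; S(2,2) = 16.9864
  k=3: S(3,0) = 52.3218; S(3,1) = 33.3619; S(3,2) = 21.2725; S(3,3) = 13.5639
  k=4: S(4,0) = 65.5238; S(4,1) = 41.7798; S(4,2) = 26.6400; S(4,3) = 16.9864; S(4,4) = 10.8310
Terminal payoffs V(N, i) = max(S_T - K, 0):
  V(4,0) = 35.873827; V(4,1) = 12.129837; V(4,2) = 0.000000; V(4,3) = 0.000000; V(4,4) = 0.000000
Backward induction: V(k, i) = exp(-r*dt) * [p * V(k+1, i) + (1-p) * V(k+1, i+1)].
  V(3,0) = exp(-r*dt) * [p*35.873827 + (1-p)*12.129837] = 22.878664
  V(3,1) = exp(-r*dt) * [p*12.129837 + (1-p)*0.000000] = 5.534363
  V(3,2) = exp(-r*dt) * [p*0.000000 + (1-p)*0.000000] = 0.000000
  V(3,3) = exp(-r*dt) * [p*0.000000 + (1-p)*0.000000] = 0.000000
  V(2,0) = exp(-r*dt) * [p*22.878664 + (1-p)*5.534363] = 13.409273
  V(2,1) = exp(-r*dt) * [p*5.534363 + (1-p)*0.000000] = 2.525110
  V(2,2) = exp(-r*dt) * [p*0.000000 + (1-p)*0.000000] = 0.000000
  V(1,0) = exp(-r*dt) * [p*13.409273 + (1-p)*2.525110] = 7.473507
  V(1,1) = exp(-r*dt) * [p*2.525110 + (1-p)*0.000000] = 1.152107
  V(0,0) = exp(-r*dt) * [p*7.473507 + (1-p)*1.152107] = 4.028274


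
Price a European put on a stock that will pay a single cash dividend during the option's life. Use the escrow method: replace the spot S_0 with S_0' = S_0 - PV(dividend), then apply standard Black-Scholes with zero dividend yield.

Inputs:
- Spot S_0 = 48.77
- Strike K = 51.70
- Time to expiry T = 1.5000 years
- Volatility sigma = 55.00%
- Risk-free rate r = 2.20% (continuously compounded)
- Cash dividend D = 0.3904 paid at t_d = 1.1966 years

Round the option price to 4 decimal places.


PV(D) = D * exp(-r * t_d) = 0.3904 * 0.97401829 = 0.38025674
S_0' = S_0 - PV(D) = 48.7700 - 0.38025674 = 48.38974326
d1 = (ln(S_0'/K) + (r + sigma^2/2)*T) / (sigma*sqrt(T)) = 0.28756281
d2 = d1 - sigma*sqrt(T) = -0.38604687
exp(-rT) = 0.96753856
N(-d1) = 0.38684071; N(-d2) = 0.65026902
P = K * exp(-rT) * N(-d2) - S_0' * N(-d1) = 51.7000 * 0.96753856 * 0.65026902 - 48.38974326 * 0.38684071 = 13.8085

Answer: Price = 13.8085


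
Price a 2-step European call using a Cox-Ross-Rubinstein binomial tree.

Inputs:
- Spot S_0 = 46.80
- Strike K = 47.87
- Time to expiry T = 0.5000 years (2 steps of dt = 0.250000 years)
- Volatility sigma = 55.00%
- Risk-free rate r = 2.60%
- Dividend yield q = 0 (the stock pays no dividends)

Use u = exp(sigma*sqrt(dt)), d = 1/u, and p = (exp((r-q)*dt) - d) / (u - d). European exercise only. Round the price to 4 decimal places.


Answer: Price = V(0,0) = 6.4516

Derivation:
dt = T/N = 0.250000
u = exp(sigma*sqrt(dt)) = 1.316531; d = 1/u = 0.759572
p = (exp((r-q)*dt) - d) / (u - d) = 0.443389
Discount per step: exp(-r*dt) = 0.993521
Stock lattice S(k, i) with i counting down-moves:
  k=0: S(0,0) = 46.8000
  k=1: S(1,0) = 61.6136; S(1,1) = 35.5480
  k=2: S(2,0) = 81.1162; S(2,1) = 46.8000; S(2,2) = 27.0013
Terminal payoffs V(N, i) = max(S_T - K, 0):
  V(2,0) = 33.246241; V(2,1) = 0.000000; V(2,2) = 0.000000
Backward induction: V(k, i) = exp(-r*dt) * [p * V(k+1, i) + (1-p) * V(k+1, i+1)].
  V(1,0) = exp(-r*dt) * [p*33.246241 + (1-p)*0.000000] = 14.645497
  V(1,1) = exp(-r*dt) * [p*0.000000 + (1-p)*0.000000] = 0.000000
  V(0,0) = exp(-r*dt) * [p*14.645497 + (1-p)*0.000000] = 6.451574


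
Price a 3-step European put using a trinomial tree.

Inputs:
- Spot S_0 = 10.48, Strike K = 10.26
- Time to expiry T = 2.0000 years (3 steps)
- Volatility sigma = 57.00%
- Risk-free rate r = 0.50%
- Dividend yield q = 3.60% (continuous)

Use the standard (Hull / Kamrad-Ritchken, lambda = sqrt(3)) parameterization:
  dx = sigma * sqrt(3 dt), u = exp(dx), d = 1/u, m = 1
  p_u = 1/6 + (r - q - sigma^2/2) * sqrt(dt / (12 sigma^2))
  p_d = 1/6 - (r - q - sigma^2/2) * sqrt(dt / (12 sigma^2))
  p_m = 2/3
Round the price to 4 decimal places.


dt = T/N = 0.666667; dx = sigma*sqrt(3*dt) = 0.806102
u = exp(dx) = 2.239162; d = 1/u = 0.446596
p_u = 0.086673, p_m = 0.666667, p_d = 0.246661
Discount per step: exp(-r*dt) = 0.996672
Stock lattice S(k, j) with j the centered position index:
  k=0: S(0,+0) = 10.4800
  k=1: S(1,-1) = 4.6803; S(1,+0) = 10.4800; S(1,+1) = 23.4664
  k=2: S(2,-2) = 2.0902; S(2,-1) = 4.6803; S(2,+0) = 10.4800; S(2,+1) = 23.4664; S(2,+2) = 52.5451
  k=3: S(3,-3) = 0.9335; S(3,-2) = 2.0902; S(3,-1) = 4.6803; S(3,+0) = 10.4800; S(3,+1) = 23.4664; S(3,+2) = 52.5451; S(3,+3) = 117.6570
Terminal payoffs V(N, j) = max(K - S_T, 0):
  V(3,-3) = 9.326521; V(3,-2) = 8.169789; V(3,-1) = 5.579678; V(3,+0) = 0.000000; V(3,+1) = 0.000000; V(3,+2) = 0.000000; V(3,+3) = 0.000000
Backward induction: V(k, j) = exp(-r*dt) * [p_u * V(k+1, j+1) + p_m * V(k+1, j) + p_d * V(k+1, j-1)]
  V(2,-2) = exp(-r*dt) * [p_u*5.579678 + p_m*8.169789 + p_d*9.326521] = 8.203228
  V(2,-1) = exp(-r*dt) * [p_u*0.000000 + p_m*5.579678 + p_d*8.169789] = 5.715866
  V(2,+0) = exp(-r*dt) * [p_u*0.000000 + p_m*0.000000 + p_d*5.579678] = 1.371707
  V(2,+1) = exp(-r*dt) * [p_u*0.000000 + p_m*0.000000 + p_d*0.000000] = 0.000000
  V(2,+2) = exp(-r*dt) * [p_u*0.000000 + p_m*0.000000 + p_d*0.000000] = 0.000000
  V(1,-1) = exp(-r*dt) * [p_u*1.371707 + p_m*5.715866 + p_d*8.203228] = 5.933071
  V(1,+0) = exp(-r*dt) * [p_u*0.000000 + p_m*1.371707 + p_d*5.715866] = 2.316616
  V(1,+1) = exp(-r*dt) * [p_u*0.000000 + p_m*0.000000 + p_d*1.371707] = 0.337220
  V(0,+0) = exp(-r*dt) * [p_u*0.337220 + p_m*2.316616 + p_d*5.933071] = 3.026987

Answer: Price = V(0,0) = 3.0270


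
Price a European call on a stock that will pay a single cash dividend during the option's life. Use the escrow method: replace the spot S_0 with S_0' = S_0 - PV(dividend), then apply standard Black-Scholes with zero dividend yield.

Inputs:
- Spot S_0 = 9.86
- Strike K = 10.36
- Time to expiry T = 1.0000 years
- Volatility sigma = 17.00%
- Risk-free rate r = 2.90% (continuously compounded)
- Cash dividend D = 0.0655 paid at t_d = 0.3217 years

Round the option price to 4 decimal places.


Answer: Price = 0.5467

Derivation:
PV(D) = D * exp(-r * t_d) = 0.0655 * 0.99071408 = 0.06489177
S_0' = S_0 - PV(D) = 9.8600 - 0.06489177 = 9.79510823
d1 = (ln(S_0'/K) + (r + sigma^2/2)*T) / (sigma*sqrt(T)) = -0.07423021
d2 = d1 - sigma*sqrt(T) = -0.24423021
exp(-rT) = 0.97141646
N(d1) = 0.47041360; N(d2) = 0.40352626
C = S_0' * N(d1) - K * exp(-rT) * N(d2) = 9.79510823 * 0.47041360 - 10.3600 * 0.97141646 * 0.40352626 = 0.5467


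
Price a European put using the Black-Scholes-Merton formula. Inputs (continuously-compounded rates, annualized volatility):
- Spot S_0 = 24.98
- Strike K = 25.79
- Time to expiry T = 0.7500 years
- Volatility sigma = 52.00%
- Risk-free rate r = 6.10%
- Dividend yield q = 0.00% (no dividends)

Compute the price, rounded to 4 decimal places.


Answer: Price = 4.2500

Derivation:
d1 = (ln(S/K) + (r - q + 0.5*sigma^2) * T) / (sigma * sqrt(T)) = 0.25589648
d2 = d1 - sigma * sqrt(T) = -0.19443673
exp(-rT) = 0.95528075; exp(-qT) = 1.00000000
P = K * exp(-rT) * N(-d2) - S_0 * exp(-qT) * N(-d1)
N(-d1) = 0.39901539; N(-d2) = 0.57708303
P = 25.7900 * 0.95528075 * 0.57708303 - 24.9800 * 1.00000000 * 0.39901539 = 4.2500


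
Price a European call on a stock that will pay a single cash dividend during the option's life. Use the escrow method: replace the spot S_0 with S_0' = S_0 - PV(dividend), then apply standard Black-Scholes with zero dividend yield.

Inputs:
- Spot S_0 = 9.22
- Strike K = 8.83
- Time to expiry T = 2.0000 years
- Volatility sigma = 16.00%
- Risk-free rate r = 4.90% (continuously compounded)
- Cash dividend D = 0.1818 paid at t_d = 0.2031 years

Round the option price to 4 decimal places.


Answer: Price = 1.3923

Derivation:
PV(D) = D * exp(-r * t_d) = 0.1818 * 0.99009746 = 0.17999972
S_0' = S_0 - PV(D) = 9.2200 - 0.17999972 = 9.04000028
d1 = (ln(S_0'/K) + (r + sigma^2/2)*T) / (sigma*sqrt(T)) = 0.65011482
d2 = d1 - sigma*sqrt(T) = 0.42384065
exp(-rT) = 0.90664890
N(d1) = 0.74219097; N(d2) = 0.66415898
C = S_0' * N(d1) - K * exp(-rT) * N(d2) = 9.04000028 * 0.74219097 - 8.8300 * 0.90664890 * 0.66415898 = 1.3923


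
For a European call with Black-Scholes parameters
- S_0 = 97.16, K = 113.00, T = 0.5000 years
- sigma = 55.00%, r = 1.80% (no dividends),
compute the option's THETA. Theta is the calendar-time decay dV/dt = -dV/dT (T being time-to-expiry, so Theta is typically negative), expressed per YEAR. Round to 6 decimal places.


Answer: Theta = -15.436695

Derivation:
d1 = -0.1707436977; d2 = -0.5596524274
phi(d1) = 0.3931691949; exp(-qT) = 1.0000000000; exp(-rT) = 0.9910403788
Theta = -S*exp(-qT)*phi(d1)*sigma/(2*sqrt(T)) - r*K*exp(-rT)*N(d2) + q*S*exp(-qT)*N(d1)
N(d1) = 0.4322126508; N(d2) = 0.2878582686; sqrt(T) = 0.7071067812
Term 1 = -97.1600 * 1.0000000000 * 0.3931691949 * 0.5500 / (2 * 0.7071067812) = -14.8564375252
Term 2 = -0.0180 * 113.0000 * 0.9910403788 * 0.2878582686 = -0.5802578268
Term 3 = 0 (no dividend yield, q = 0)
Theta = -14.8564375252 + (-0.5802578268) + (0.0000000000) = -15.436695


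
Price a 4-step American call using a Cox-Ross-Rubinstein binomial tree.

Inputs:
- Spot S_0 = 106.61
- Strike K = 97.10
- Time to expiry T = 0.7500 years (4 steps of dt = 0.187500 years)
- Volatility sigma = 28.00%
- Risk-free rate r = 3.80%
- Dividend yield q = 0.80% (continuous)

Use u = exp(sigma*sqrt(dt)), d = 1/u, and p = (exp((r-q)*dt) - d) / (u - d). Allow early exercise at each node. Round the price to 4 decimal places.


dt = T/N = 0.187500
u = exp(sigma*sqrt(dt)) = 1.128900; d = 1/u = 0.885818
p = (exp((r-q)*dt) - d) / (u - d) = 0.492932
Discount per step: exp(-r*dt) = 0.992900
Stock lattice S(k, i) with i counting down-moves:
  k=0: S(0,0) = 106.6100
  k=1: S(1,0) = 120.3520; S(1,1) = 94.4371
  k=2: S(2,0) = 135.8654; S(2,1) = 106.6100; S(2,2) = 83.6541
  k=3: S(3,0) = 153.3784; S(3,1) = 120.3520; S(3,2) = 94.4371; S(3,3) = 74.1023
  k=4: S(4,0) = 173.1488; S(4,1) = 135.8654; S(4,2) = 106.6100; S(4,3) = 83.6541; S(4,4) = 65.6412
Terminal payoffs V(N, i) = max(S_T - K, 0):
  V(4,0) = 76.048835; V(4,1) = 38.765365; V(4,2) = 9.510000; V(4,3) = 0.000000; V(4,4) = 0.000000
Backward induction: V(k, i) = exp(-r*dt) * [p * V(k+1, i) + (1-p) * V(k+1, i+1)]; then take max(V_cont, immediate exercise) for American.
  V(3,0) = exp(-r*dt) * [p*76.048835 + (1-p)*38.765365] = 56.737871; exercise = 56.278387; V(3,0) = max -> 56.737871
  V(3,1) = exp(-r*dt) * [p*38.765365 + (1-p)*9.510000] = 23.760997; exercise = 23.252011; V(3,1) = max -> 23.760997
  V(3,2) = exp(-r*dt) * [p*9.510000 + (1-p)*0.000000] = 4.654499; exercise = 0.000000; V(3,2) = max -> 4.654499
  V(3,3) = exp(-r*dt) * [p*0.000000 + (1-p)*0.000000] = 0.000000; exercise = 0.000000; V(3,3) = max -> 0.000000
  V(2,0) = exp(-r*dt) * [p*56.737871 + (1-p)*23.760997] = 39.732242; exercise = 38.765365; V(2,0) = max -> 39.732242
  V(2,1) = exp(-r*dt) * [p*23.760997 + (1-p)*4.654499] = 13.972787; exercise = 9.510000; V(2,1) = max -> 13.972787
  V(2,2) = exp(-r*dt) * [p*4.654499 + (1-p)*0.000000] = 2.278061; exercise = 0.000000; V(2,2) = max -> 2.278061
  V(1,0) = exp(-r*dt) * [p*39.732242 + (1-p)*13.972787] = 26.481089; exercise = 23.252011; V(1,0) = max -> 26.481089
  V(1,1) = exp(-r*dt) * [p*13.972787 + (1-p)*2.278061] = 7.985662; exercise = 0.000000; V(1,1) = max -> 7.985662
  V(0,0) = exp(-r*dt) * [p*26.481089 + (1-p)*7.985662] = 16.981223; exercise = 9.510000; V(0,0) = max -> 16.981223

Answer: Price = V(0,0) = 16.9812


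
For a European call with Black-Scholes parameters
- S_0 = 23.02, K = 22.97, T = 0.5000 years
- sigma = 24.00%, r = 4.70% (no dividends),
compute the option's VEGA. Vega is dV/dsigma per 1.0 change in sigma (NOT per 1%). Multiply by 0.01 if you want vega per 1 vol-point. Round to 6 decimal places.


Answer: Vega = 6.315267

Derivation:
d1 = 0.2361405876; d2 = 0.0664349601
phi(d1) = 0.3879729254; exp(-qT) = 1.0000000000; exp(-rT) = 0.9767739747
Vega = S * exp(-qT) * phi(d1) * sqrt(T) = 23.0200 * 1.0000000000 * 0.3879729254 * 0.7071067812 = 6.315267


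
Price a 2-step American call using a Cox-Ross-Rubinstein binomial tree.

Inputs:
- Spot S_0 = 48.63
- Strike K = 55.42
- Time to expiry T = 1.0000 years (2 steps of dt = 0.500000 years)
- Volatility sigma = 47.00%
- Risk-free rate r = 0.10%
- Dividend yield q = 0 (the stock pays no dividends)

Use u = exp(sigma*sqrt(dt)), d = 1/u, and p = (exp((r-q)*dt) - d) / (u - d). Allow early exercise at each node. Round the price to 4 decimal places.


dt = T/N = 0.500000
u = exp(sigma*sqrt(dt)) = 1.394227; d = 1/u = 0.717243
p = (exp((r-q)*dt) - d) / (u - d) = 0.418410
Discount per step: exp(-r*dt) = 0.999500
Stock lattice S(k, i) with i counting down-moves:
  k=0: S(0,0) = 48.6300
  k=1: S(1,0) = 67.8013; S(1,1) = 34.8795
  k=2: S(2,0) = 94.5304; S(2,1) = 48.6300; S(2,2) = 25.0171
Terminal payoffs V(N, i) = max(S_T - K, 0):
  V(2,0) = 39.110355; V(2,1) = 0.000000; V(2,2) = 0.000000
Backward induction: V(k, i) = exp(-r*dt) * [p * V(k+1, i) + (1-p) * V(k+1, i+1)]; then take max(V_cont, immediate exercise) for American.
  V(1,0) = exp(-r*dt) * [p*39.110355 + (1-p)*0.000000] = 16.355987; exercise = 12.381262; V(1,0) = max -> 16.355987
  V(1,1) = exp(-r*dt) * [p*0.000000 + (1-p)*0.000000] = 0.000000; exercise = 0.000000; V(1,1) = max -> 0.000000
  V(0,0) = exp(-r*dt) * [p*16.355987 + (1-p)*0.000000] = 6.840089; exercise = 0.000000; V(0,0) = max -> 6.840089

Answer: Price = V(0,0) = 6.8401


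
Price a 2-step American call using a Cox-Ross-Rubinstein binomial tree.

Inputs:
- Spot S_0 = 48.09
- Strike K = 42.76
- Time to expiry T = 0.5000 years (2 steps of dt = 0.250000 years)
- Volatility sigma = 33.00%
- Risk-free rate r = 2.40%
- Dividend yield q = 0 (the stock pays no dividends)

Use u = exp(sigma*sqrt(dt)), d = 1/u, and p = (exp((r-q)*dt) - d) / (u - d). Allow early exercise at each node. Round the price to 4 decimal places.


dt = T/N = 0.250000
u = exp(sigma*sqrt(dt)) = 1.179393; d = 1/u = 0.847894
p = (exp((r-q)*dt) - d) / (u - d) = 0.476997
Discount per step: exp(-r*dt) = 0.994018
Stock lattice S(k, i) with i counting down-moves:
  k=0: S(0,0) = 48.0900
  k=1: S(1,0) = 56.7170; S(1,1) = 40.7752
  k=2: S(2,0) = 66.8917; S(2,1) = 48.0900; S(2,2) = 34.5730
Terminal payoffs V(N, i) = max(S_T - K, 0):
  V(2,0) = 24.131657; V(2,1) = 5.330000; V(2,2) = 0.000000
Backward induction: V(k, i) = exp(-r*dt) * [p * V(k+1, i) + (1-p) * V(k+1, i+1)]; then take max(V_cont, immediate exercise) for American.
  V(1,0) = exp(-r*dt) * [p*24.131657 + (1-p)*5.330000] = 14.212807; exercise = 13.957015; V(1,0) = max -> 14.212807
  V(1,1) = exp(-r*dt) * [p*5.330000 + (1-p)*0.000000] = 2.527187; exercise = 0.000000; V(1,1) = max -> 2.527187
  V(0,0) = exp(-r*dt) * [p*14.212807 + (1-p)*2.527187] = 8.052735; exercise = 5.330000; V(0,0) = max -> 8.052735

Answer: Price = V(0,0) = 8.0527


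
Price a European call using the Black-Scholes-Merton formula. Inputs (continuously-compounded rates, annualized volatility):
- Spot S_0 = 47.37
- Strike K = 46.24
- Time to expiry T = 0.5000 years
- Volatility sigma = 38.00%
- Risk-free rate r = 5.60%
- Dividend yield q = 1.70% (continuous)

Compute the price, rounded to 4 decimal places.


Answer: Price = 5.9798

Derivation:
d1 = (ln(S/K) + (r - q + 0.5*sigma^2) * T) / (sigma * sqrt(T)) = 0.29677604
d2 = d1 - sigma * sqrt(T) = 0.02807546
exp(-rT) = 0.97238837; exp(-qT) = 0.99153602
C = S_0 * exp(-qT) * N(d1) - K * exp(-rT) * N(d2)
N(d1) = 0.61668125; N(d2) = 0.51119902
C = 47.3700 * 0.99153602 * 0.61668125 - 46.2400 * 0.97238837 * 0.51119902 = 5.9798


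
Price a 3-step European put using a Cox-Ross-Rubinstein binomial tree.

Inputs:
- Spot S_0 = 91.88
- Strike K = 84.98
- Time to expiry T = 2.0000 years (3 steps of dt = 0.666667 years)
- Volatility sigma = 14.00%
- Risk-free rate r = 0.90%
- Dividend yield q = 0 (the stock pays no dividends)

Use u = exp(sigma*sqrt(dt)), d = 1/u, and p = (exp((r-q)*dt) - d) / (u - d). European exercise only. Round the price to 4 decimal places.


dt = T/N = 0.666667
u = exp(sigma*sqrt(dt)) = 1.121099; d = 1/u = 0.891982
p = (exp((r-q)*dt) - d) / (u - d) = 0.497720
Discount per step: exp(-r*dt) = 0.994018
Stock lattice S(k, i) with i counting down-moves:
  k=0: S(0,0) = 91.8800
  k=1: S(1,0) = 103.0066; S(1,1) = 81.9553
  k=2: S(2,0) = 115.4806; S(2,1) = 91.8800; S(2,2) = 73.1026
  k=3: S(3,0) = 129.4652; S(3,1) = 103.0066; S(3,2) = 81.9553; S(3,3) = 65.2062
Terminal payoffs V(N, i) = max(K - S_T, 0):
  V(3,0) = 0.000000; V(3,1) = 0.000000; V(3,2) = 3.024710; V(3,3) = 19.773783
Backward induction: V(k, i) = exp(-r*dt) * [p * V(k+1, i) + (1-p) * V(k+1, i+1)].
  V(2,0) = exp(-r*dt) * [p*0.000000 + (1-p)*0.000000] = 0.000000
  V(2,1) = exp(-r*dt) * [p*0.000000 + (1-p)*3.024710] = 1.510163
  V(2,2) = exp(-r*dt) * [p*3.024710 + (1-p)*19.773783] = 11.369017
  V(1,0) = exp(-r*dt) * [p*0.000000 + (1-p)*1.510163] = 0.753988
  V(1,1) = exp(-r*dt) * [p*1.510163 + (1-p)*11.369017] = 6.423413
  V(0,0) = exp(-r*dt) * [p*0.753988 + (1-p)*6.423413] = 3.580082

Answer: Price = V(0,0) = 3.5801


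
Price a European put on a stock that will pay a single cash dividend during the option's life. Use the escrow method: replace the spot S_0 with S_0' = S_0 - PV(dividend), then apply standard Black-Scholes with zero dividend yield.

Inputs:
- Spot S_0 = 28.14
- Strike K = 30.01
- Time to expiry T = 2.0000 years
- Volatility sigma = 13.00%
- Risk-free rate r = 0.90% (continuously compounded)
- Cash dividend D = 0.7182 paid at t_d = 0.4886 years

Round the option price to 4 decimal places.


PV(D) = D * exp(-r * t_d) = 0.7182 * 0.99561225 = 0.71504872
S_0' = S_0 - PV(D) = 28.1400 - 0.71504872 = 27.42495128
d1 = (ln(S_0'/K) + (r + sigma^2/2)*T) / (sigma*sqrt(T)) = -0.30012565
d2 = d1 - sigma*sqrt(T) = -0.48397342
exp(-rT) = 0.98216103
N(-d1) = 0.61795934; N(-d2) = 0.68579763
P = K * exp(-rT) * N(-d2) - S_0' * N(-d1) = 30.0100 * 0.98216103 * 0.68579763 - 27.42495128 * 0.61795934 = 3.2661

Answer: Price = 3.2661


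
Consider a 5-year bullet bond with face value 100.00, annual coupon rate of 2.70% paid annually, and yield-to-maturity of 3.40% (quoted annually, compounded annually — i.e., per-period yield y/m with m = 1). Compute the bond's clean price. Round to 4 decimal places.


Answer: Price = 96.8305

Derivation:
Coupon per period c = face * coupon_rate / m = 2.700000
Periods per year m = 1; per-period yield y/m = 0.034000
Number of cashflows N = 5
Cashflows (t years, CF_t, discount factor 1/(1+y/m)^(m*t), PV):
  t = 1.0000: CF_t = 2.700000, DF = 0.967118, PV = 2.611219
  t = 2.0000: CF_t = 2.700000, DF = 0.935317, PV = 2.525356
  t = 3.0000: CF_t = 2.700000, DF = 0.904562, PV = 2.442318
  t = 4.0000: CF_t = 2.700000, DF = 0.874818, PV = 2.362009
  t = 5.0000: CF_t = 102.700000, DF = 0.846052, PV = 86.889590
Price P = sum_t PV_t = 96.830492


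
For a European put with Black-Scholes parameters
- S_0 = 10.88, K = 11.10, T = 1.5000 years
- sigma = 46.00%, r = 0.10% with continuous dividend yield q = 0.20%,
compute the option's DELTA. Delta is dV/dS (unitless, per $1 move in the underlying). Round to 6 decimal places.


d1 = 0.2434954916; d2 = -0.3198871492
phi(d1) = 0.3872892069; exp(-qT) = 0.9970044955; exp(-rT) = 0.9985011244
N(-d1) = 0.4038107886
Delta = -exp(-qT) * N(-d1) = -0.9970044955 * 0.4038107886 = -0.402601

Answer: Delta = -0.402601


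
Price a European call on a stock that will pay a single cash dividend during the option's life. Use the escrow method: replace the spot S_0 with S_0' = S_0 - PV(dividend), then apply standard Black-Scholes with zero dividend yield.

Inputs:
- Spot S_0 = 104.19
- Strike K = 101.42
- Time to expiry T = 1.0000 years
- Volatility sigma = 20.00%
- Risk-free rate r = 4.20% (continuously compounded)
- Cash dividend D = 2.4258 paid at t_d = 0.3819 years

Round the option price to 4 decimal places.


Answer: Price = 10.4108

Derivation:
PV(D) = D * exp(-r * t_d) = 2.4258 * 0.98408815 = 2.38720104
S_0' = S_0 - PV(D) = 104.1900 - 2.38720104 = 101.80279896
d1 = (ln(S_0'/K) + (r + sigma^2/2)*T) / (sigma*sqrt(T)) = 0.32883644
d2 = d1 - sigma*sqrt(T) = 0.12883644
exp(-rT) = 0.95886978
N(d1) = 0.62886034; N(d2) = 0.55125646
C = S_0' * N(d1) - K * exp(-rT) * N(d2) = 101.80279896 * 0.62886034 - 101.4200 * 0.95886978 * 0.55125646 = 10.4108


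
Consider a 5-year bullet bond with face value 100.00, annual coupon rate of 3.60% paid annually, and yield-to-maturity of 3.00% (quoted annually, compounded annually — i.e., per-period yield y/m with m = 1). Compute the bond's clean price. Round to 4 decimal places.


Coupon per period c = face * coupon_rate / m = 3.600000
Periods per year m = 1; per-period yield y/m = 0.030000
Number of cashflows N = 5
Cashflows (t years, CF_t, discount factor 1/(1+y/m)^(m*t), PV):
  t = 1.0000: CF_t = 3.600000, DF = 0.970874, PV = 3.495146
  t = 2.0000: CF_t = 3.600000, DF = 0.942596, PV = 3.393345
  t = 3.0000: CF_t = 3.600000, DF = 0.915142, PV = 3.294510
  t = 4.0000: CF_t = 3.600000, DF = 0.888487, PV = 3.198553
  t = 5.0000: CF_t = 103.600000, DF = 0.862609, PV = 89.366270
Price P = sum_t PV_t = 102.747824

Answer: Price = 102.7478


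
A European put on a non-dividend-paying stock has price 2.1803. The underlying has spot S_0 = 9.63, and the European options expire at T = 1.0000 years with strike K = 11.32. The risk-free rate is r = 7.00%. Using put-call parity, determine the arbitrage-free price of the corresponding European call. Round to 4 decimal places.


Answer: Call price = 1.2556

Derivation:
Put-call parity: C - P = S_0 * exp(-qT) - K * exp(-rT).
S_0 * exp(-qT) = 9.6300 * 1.00000000 = 9.63000000
K * exp(-rT) = 11.3200 * 0.93239382 = 10.55469804
C = P + S*exp(-qT) - K*exp(-rT)
C = 2.1803 + 9.63000000 - 10.55469804 = 1.2556


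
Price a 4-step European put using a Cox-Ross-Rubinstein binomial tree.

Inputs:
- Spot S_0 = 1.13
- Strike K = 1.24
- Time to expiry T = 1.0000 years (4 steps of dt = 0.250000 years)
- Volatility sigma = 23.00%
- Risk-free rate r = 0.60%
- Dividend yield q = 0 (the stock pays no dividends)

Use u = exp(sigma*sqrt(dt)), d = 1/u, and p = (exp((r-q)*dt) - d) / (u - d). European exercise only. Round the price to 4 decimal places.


dt = T/N = 0.250000
u = exp(sigma*sqrt(dt)) = 1.121873; d = 1/u = 0.891366
p = (exp((r-q)*dt) - d) / (u - d) = 0.477794
Discount per step: exp(-r*dt) = 0.998501
Stock lattice S(k, i) with i counting down-moves:
  k=0: S(0,0) = 1.1300
  k=1: S(1,0) = 1.2677; S(1,1) = 1.0072
  k=2: S(2,0) = 1.4222; S(2,1) = 1.1300; S(2,2) = 0.8978
  k=3: S(3,0) = 1.5955; S(3,1) = 1.2677; S(3,2) = 1.0072; S(3,3) = 0.8003
  k=4: S(4,0) = 1.7900; S(4,1) = 1.4222; S(4,2) = 1.1300; S(4,3) = 0.8978; S(4,4) = 0.7134
Terminal payoffs V(N, i) = max(K - S_T, 0):
  V(4,0) = 0.000000; V(4,1) = 0.000000; V(4,2) = 0.110000; V(4,3) = 0.342177; V(4,4) = 0.526649
Backward induction: V(k, i) = exp(-r*dt) * [p * V(k+1, i) + (1-p) * V(k+1, i+1)].
  V(3,0) = exp(-r*dt) * [p*0.000000 + (1-p)*0.000000] = 0.000000
  V(3,1) = exp(-r*dt) * [p*0.000000 + (1-p)*0.110000] = 0.057357
  V(3,2) = exp(-r*dt) * [p*0.110000 + (1-p)*0.342177] = 0.230898
  V(3,3) = exp(-r*dt) * [p*0.342177 + (1-p)*0.526649] = 0.437852
  V(2,0) = exp(-r*dt) * [p*0.000000 + (1-p)*0.057357] = 0.029907
  V(2,1) = exp(-r*dt) * [p*0.057357 + (1-p)*0.230898] = 0.147759
  V(2,2) = exp(-r*dt) * [p*0.230898 + (1-p)*0.437852] = 0.338463
  V(1,0) = exp(-r*dt) * [p*0.029907 + (1-p)*0.147759] = 0.091313
  V(1,1) = exp(-r*dt) * [p*0.147759 + (1-p)*0.338463] = 0.246975
  V(0,0) = exp(-r*dt) * [p*0.091313 + (1-p)*0.246975] = 0.172342

Answer: Price = V(0,0) = 0.1723
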